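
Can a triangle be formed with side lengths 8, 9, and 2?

Check all three triangle inequalities:
8 + 9 = 17 > 2 ✓
8 + 2 = 10 > 9 ✓
9 + 2 = 11 > 8 ✓
All conditions hold, so these sides form a valid triangle.

Yes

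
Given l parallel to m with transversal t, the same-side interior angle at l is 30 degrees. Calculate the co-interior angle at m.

Co-interior (same-side interior) angles are between the parallel lines on the same side of the transversal.
Unlike corresponding or alternate interior angles, they are supplementary rather than equal.
So the angle = 180 - 30 = 150 degrees.

150 degrees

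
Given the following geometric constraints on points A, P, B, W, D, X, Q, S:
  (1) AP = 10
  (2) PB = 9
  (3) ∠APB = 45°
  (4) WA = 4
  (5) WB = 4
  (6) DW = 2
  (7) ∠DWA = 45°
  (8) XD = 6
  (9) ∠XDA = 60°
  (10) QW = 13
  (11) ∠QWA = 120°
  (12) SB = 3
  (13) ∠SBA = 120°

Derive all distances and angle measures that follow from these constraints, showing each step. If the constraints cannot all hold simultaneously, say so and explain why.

The constraints are consistent.

Step 1: From AP = 10, PB = 9, and ∠APB = 45°, by the law of cosines:
  AB² = AP² + PB² - 2·AP·PB·cos(45°) = 100 + 81 - 127.3 = 53.72
  AB ≈ 7.33

Step 2: From AW = 4, WD = 2, and ∠AWD = 45°, by the law of cosines:
  AD² = AW² + WD² - 2·AW·WD·cos(45°) = 16 + 4 - 11.31 = 8.686
  AD ≈ 2.95

Step 3: From AW = 4, WQ = 13, and ∠AWQ = 120°, by the law of cosines:
  AQ² = AW² + WQ² - 2·AW·WQ·cos(120°) = 16 + 169 + 52 = 237
  AQ ≈ 15.39

Step 4: From AD = 2.95, DX = 6, and ∠ADX = 60°, by the law of cosines:
  AX² = AD² + DX² - 2·AD·DX·cos(60°) = 8.686 + 36 - 17.68 = 27
  AX ≈ 5.2

Step 5: From AB = 7.33, BS = 3, and ∠ABS = 120°, by the law of cosines:
  AS² = AB² + BS² - 2·AB·BS·cos(120°) = 53.72 + 9 + 21.99 = 84.71
  AS ≈ 9.2

Step 6: From AB = 7.33, AP = 10, BP = 9, by the inverse law of cosines:
  cos(∠BAP) = (AB² + AP² - BP²) / (2·AB·AP)
  ∠BAP = 60.26°

Step 7: From AB = 7.33, AW = 4, BW = 4, by the inverse law of cosines:
  cos(∠BAW) = (AB² + AW² - BW²) / (2·AB·AW)
  ∠BAW = 23.63°

Step 8: From AD = 2.95, AW = 4, DW = 2, by the inverse law of cosines:
  cos(∠DAW) = (AD² + AW² - DW²) / (2·AD·AW)
  ∠DAW = 28.68°

Step 9: From AQ = 15.39, AW = 4, QW = 13, by the inverse law of cosines:
  cos(∠QAW) = (AQ² + AW² - QW²) / (2·AQ·AW)
  ∠QAW = 47°

Step 10: From BA = 7.33, BP = 9, AP = 10, by the inverse law of cosines:
  cos(∠ABP) = (BA² + BP² - AP²) / (2·BA·BP)
  ∠ABP = 74.74°

Step 11: From BA = 7.33, BW = 4, AW = 4, by the inverse law of cosines:
  cos(∠ABW) = (BA² + BW² - AW²) / (2·BA·BW)
  ∠ABW = 23.63°

Step 12: From WA = 4, WB = 4, AB = 7.33, by the inverse law of cosines:
  cos(∠AWB) = (WA² + WB² - AB²) / (2·WA·WB)
  ∠AWB = 132.75°

Step 13: From DA = 2.95, DW = 2, AW = 4, by the inverse law of cosines:
  cos(∠ADW) = (DA² + DW² - AW²) / (2·DA·DW)
  ∠ADW = 106.32°

Step 14: From QA = 15.39, QW = 13, AW = 4, by the inverse law of cosines:
  cos(∠AQW) = (QA² + QW² - AW²) / (2·QA·QW)
  ∠AQW = 13°

Step 15: From AB = 7.33, AS = 9.2, BS = 3, by the inverse law of cosines:
  cos(∠BAS) = (AB² + AS² - BS²) / (2·AB·AS)
  ∠BAS = 16.4°

Step 16: From AD = 2.95, AX = 5.2, DX = 6, by the inverse law of cosines:
  cos(∠DAX) = (AD² + AX² - DX²) / (2·AD·AX)
  ∠DAX = 90.58°

Step 17: From XA = 5.2, XD = 6, AD = 2.95, by the inverse law of cosines:
  cos(∠AXD) = (XA² + XD² - AD²) / (2·XA·XD)
  ∠AXD = 29.42°

Step 18: From SA = 9.2, SB = 3, AB = 7.33, by the inverse law of cosines:
  cos(∠ASB) = (SA² + SB² - AB²) / (2·SA·SB)
  ∠ASB = 43.6°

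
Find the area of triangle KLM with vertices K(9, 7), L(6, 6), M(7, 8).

The Shoelace formula computes the area from vertex coordinates by summing cross products.
For vertices (9,7), (6,6), (7,8):
Signed sum = 9*6 - 6*7 + 6*8 - 7*6 + 7*7 - 9*8
= 12 + 6 + -23 = -5
Area = (1/2)|-5| = 5/2.

5/2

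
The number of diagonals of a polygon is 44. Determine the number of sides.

Using d = n(n - 3)/2, we solve 44 = n(n - 3)/2.
So n(n - 3) = 88.
Testing n = 11: 11 * 8 = 88 = 88. Correct.
The polygon has 11 sides.

11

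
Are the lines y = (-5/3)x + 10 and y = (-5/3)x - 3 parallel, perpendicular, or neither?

Slope of line 1: m1 = -5/3
Slope of line 2: m2 = -5/3
Since m1 = m2 = -5/3, the lines are parallel.

Parallel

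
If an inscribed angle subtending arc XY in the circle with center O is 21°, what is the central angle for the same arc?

By the inscribed angle theorem, the central angle is twice the inscribed angle.
Central angle = 2 × 21° = 42°

42°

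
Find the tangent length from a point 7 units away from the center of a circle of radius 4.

tangent = √(d² - r²) = √(7² - 4²) = √(49 - 16) = √33 = sqrt(33)

sqrt(33)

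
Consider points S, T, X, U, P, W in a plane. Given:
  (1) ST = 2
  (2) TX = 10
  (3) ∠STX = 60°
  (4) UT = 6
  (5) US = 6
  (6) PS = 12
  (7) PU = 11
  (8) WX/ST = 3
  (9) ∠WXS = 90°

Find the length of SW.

From the given relations: WX = 3·ST = 3·2 = 6.
Step 1: By the law of cosines on triangle STX: SX² = 2² + 10² − 2·2·10·cos(60°) = 84, so SX = 2·√21.
Step 2: By the law of cosines on triangle SXW: SW² = (2·√21)² + 6² − 2·2·√21·6·cos(90°) = 120, so SW = 2·√30.

Therefore, the length of SW = 2·√30.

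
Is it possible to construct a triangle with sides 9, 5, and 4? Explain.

Check the triangle inequality: 5 + 4 = 9 ≤ 9.
Since the sum of two sides does not exceed the third, no triangle can be formed.

No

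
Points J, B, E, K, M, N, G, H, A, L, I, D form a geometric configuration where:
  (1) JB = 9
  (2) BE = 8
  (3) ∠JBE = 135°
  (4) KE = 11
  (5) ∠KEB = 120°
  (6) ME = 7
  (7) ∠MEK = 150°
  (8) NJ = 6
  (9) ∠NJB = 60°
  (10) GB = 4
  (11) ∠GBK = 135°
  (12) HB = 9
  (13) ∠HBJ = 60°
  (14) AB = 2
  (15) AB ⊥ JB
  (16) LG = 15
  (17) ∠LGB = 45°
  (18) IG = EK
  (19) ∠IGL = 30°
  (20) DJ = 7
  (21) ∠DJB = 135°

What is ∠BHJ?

Step 1: By the law of cosines on triangle HBJ: HJ² = 9² + 9² − 2·9·9·cos(60°) = 81, so HJ = 9.
Step 2: By the inverse law of cosines on triangle BHJ: cos(∠BHJ) = (9² + 9² − 9²) / (2·9·9) = 81/162 = 0.5, so ∠BHJ = 60°.

Therefore, the measure of angle ∠BHJ = 60°.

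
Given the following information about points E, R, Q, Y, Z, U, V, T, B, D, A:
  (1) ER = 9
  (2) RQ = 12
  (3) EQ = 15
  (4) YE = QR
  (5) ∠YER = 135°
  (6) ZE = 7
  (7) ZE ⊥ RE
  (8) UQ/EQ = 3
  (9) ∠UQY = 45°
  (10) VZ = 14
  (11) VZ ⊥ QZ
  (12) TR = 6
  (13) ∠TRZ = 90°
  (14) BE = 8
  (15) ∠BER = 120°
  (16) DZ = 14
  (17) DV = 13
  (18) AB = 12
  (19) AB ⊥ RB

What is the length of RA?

Step 1: By the law of cosines on triangle BER: BR² = 8² + 9² − 2·8·9·cos(120°) = 217, so BR ≈ 14.73.
Step 2: By the law of cosines on triangle RBA: RA² = 14.73² + 12² − 2·14.73·12·cos(90°) = 361, so RA = 19.

Therefore, the length of RA = 19.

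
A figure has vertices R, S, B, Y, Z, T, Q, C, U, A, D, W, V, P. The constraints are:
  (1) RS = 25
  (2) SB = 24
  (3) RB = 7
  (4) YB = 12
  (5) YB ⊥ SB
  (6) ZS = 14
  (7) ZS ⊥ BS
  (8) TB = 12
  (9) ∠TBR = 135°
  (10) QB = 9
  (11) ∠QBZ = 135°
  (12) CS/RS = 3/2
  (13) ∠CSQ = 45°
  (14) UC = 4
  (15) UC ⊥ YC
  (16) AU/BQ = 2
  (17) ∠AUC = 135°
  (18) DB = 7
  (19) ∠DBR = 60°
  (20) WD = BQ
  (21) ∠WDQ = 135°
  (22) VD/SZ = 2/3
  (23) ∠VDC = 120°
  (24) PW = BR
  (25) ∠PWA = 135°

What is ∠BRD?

Step 1: By the law of cosines on triangle RBD: RD² = 7² + 7² − 2·7·7·cos(60°) = 49, so RD = 7.
Step 2: By the inverse law of cosines on triangle BRD: cos(∠BRD) = (7² + 7² − 7²) / (2·7·7) = 49/98 = 0.5, so ∠BRD = 60°.

Therefore, the measure of angle ∠BRD = 60°.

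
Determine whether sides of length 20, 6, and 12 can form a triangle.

The longest side is 20. The other two sides sum to 6 + 12 = 18.
Since 18 ≤ 20, the two shorter sides cannot reach around to close the triangle.

No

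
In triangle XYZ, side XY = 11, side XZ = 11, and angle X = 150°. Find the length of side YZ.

When two sides and the included angle are known, the law of cosines gives the third side.
c^2 = a^2 + b^2 - 2ab cos(C) generalizes the Pythagorean theorem to non-right triangles.
Here: YZ^2 = 121 + 121 - 242*(-sqrt(3)/2) = 121*sqrt(3) + 242
YZ = 11*sqrt(sqrt(3) + 2)

11*sqrt(sqrt(3) + 2)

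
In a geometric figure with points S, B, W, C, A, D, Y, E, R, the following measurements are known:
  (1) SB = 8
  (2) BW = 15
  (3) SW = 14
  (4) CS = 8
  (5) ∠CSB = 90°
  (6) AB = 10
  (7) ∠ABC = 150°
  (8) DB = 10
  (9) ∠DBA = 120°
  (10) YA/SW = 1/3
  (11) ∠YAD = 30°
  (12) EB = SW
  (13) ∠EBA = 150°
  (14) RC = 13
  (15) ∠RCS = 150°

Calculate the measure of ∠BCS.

Step 1: By the law of cosines on triangle CSB: CB² = 8² + 8² − 2·8·8·cos(90°) = 128, so CB = 8·√2.
Step 2: By the inverse law of cosines on triangle BCS: cos(∠BCS) = ((8·√2)² + 8² − 8²) / (2·8·√2·8) = 128/181.02 = 0.7071, so ∠BCS = 45°.

Therefore, the measure of angle ∠BCS = 45°.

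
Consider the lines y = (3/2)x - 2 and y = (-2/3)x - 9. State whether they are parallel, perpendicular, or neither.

Slope of line 1: m1 = 3/2
Slope of line 2: m2 = -2/3
m1 * m2 = (3/2) * (-2/3) = -1 = -1, so the lines are perpendicular.

Perpendicular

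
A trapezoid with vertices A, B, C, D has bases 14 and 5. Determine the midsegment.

midsegment = (14 + 5) / 2 = 19 / 2 = 19/2

19/2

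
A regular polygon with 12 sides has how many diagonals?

Each of the 12 vertices connects to 9 non-adjacent vertices via diagonals.
Total connections = 12 × 9 = 108, but each diagonal is counted twice.
Number of diagonals = 108 / 2 = 54.

54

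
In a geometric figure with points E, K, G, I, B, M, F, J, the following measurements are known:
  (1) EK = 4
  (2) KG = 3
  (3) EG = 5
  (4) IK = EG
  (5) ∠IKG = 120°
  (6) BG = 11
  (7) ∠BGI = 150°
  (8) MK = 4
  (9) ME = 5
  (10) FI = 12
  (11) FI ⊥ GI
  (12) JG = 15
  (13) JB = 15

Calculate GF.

From the given relations: IK = EG = 5.
Step 1: By the law of cosines on triangle GKI: GI² = 3² + 5² − 2·3·5·cos(120°) = 49, so GI = 7.
Step 2: By the law of cosines on triangle GIF: GF² = 7² + 12² − 2·7·12·cos(90°) = 193, so GF = √193.

Therefore, the length of GF = √193.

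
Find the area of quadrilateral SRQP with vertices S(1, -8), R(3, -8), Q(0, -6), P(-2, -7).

Using the Shoelace formula for a quadrilateral (vertices in order):
Area = (1/2)|sum of (x_i * y_(i+1) - x_(i+1) * y_i)|
Terms: (1*-8 - 3*-8) = 16, (3*-6 - 0*-8) = -18, (0*-7 - -2*-6) = -12, (-2*-8 - 1*-7) = 23
Sum = 9
Area = (1/2)(9) = 9/2

9/2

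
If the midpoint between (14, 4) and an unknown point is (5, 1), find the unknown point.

Using the midpoint formula: M = ((x1 + x2)/2, (y1 + y2)/2)
We know M = (5, 1) and C = (14, 4)
For x: 5 = (14 + x2)/2, so x2 = 2*5 - 14 = -4
For y: 1 = (4 + y2)/2, so y2 = 2*1 - 4 = -2
B = (-4, -2)

(-4, -2)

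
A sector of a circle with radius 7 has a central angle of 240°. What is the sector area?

The full circle has area πr² = π(7)² = 49*pi.
The sector covers 240° out of 360°, a fraction of 2/3.
Sector area = 49*pi × 2/3 = 98*pi/3.

98*pi/3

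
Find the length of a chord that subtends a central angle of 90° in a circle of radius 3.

Chord length = 2r sin(θ/2)
= 2 × 3 × sin(90°/2)
= 2 × 3 × sin(45°)
= 3*sqrt(2)

3*sqrt(2)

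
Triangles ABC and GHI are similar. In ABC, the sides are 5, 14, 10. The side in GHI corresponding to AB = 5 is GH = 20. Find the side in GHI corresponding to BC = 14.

Since the triangles are similar, the ratio of corresponding sides is constant.
Scale factor k = GH / AB = 20 / 5 = 4
HI = k * BC = 4 * 14 = 56

56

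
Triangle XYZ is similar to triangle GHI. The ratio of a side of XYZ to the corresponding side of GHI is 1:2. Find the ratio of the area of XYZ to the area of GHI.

Area ratio = (side ratio)^2 = (1/2)^2 = 1:4.

1:4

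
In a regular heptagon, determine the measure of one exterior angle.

Each exterior angle of a regular n-gon is 360 / n.
For n = 7: 360 / 7 = 360/7 degrees.

360/7 degrees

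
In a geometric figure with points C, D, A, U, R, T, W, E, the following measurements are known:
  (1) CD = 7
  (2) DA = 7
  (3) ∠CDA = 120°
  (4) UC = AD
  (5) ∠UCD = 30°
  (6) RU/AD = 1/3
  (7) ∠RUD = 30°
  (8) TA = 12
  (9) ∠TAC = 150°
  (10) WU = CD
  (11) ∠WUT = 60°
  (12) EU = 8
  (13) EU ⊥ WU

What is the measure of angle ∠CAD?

Step 1: By the law of cosines on triangle ADC: AC² = 7² + 7² − 2·7·7·cos(120°) = 147, so AC = 7·√3.
Step 2: By the inverse law of cosines on triangle CAD: cos(∠CAD) = ((7·√3)² + 7² − 7²) / (2·7·√3·7) = 147/169.74 = 0.866, so ∠CAD = 30°.

Therefore, the measure of angle ∠CAD = 30°.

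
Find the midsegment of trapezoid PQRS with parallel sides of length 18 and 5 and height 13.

midsegment = (18 + 5) / 2 = 23 / 2 = 23/2

23/2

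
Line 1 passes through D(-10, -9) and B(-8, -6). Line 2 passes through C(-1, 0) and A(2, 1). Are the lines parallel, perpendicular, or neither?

Slope of line 1: m1 = (-6 - -9)/(-8 - -10) = 3/2 = 3/2
Slope of line 2: m2 = (1 - 0)/(2 - -1) = 1/3 = 1/3
For parallel lines we need equal slopes: 3/2 != 1/3.
For perpendicular lines we need m1*m2 = -1: (3/2)(1/3) = 1/2 != -1.
Since neither condition holds, the lines are neither parallel nor perpendicular.

Neither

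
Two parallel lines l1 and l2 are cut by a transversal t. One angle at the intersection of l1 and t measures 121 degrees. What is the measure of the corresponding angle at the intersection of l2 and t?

Corresponding angles formed by parallel lines and a transversal are equal.
The given angle is 121 degrees.
The corresponding angle = 121 degrees.

121 degrees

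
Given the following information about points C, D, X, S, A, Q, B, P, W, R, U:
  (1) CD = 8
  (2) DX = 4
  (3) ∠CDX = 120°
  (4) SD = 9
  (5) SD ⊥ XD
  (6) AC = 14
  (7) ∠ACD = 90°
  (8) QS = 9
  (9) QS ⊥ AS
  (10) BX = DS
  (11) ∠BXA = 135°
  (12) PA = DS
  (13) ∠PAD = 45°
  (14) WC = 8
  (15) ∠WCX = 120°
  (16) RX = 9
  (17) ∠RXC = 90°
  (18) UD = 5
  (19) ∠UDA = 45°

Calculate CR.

Step 1: By the law of cosines on triangle CDX: CX² = 8² + 4² − 2·8·4·cos(120°) = 112, so CX = 4·√7.
Step 2: By the law of cosines on triangle CXR: CR² = (4·√7)² + 9² − 2·4·√7·9·cos(90°) = 193, so CR = √193.

Therefore, the length of CR = √193.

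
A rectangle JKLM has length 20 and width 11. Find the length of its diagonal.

A rectangle's diagonal splits it into two right triangles, with the diagonal as the hypotenuse.
By the Pythagorean theorem, d^2 = 20^2 + 11^2 = 521.
Therefore d = sqrt(521).

sqrt(521)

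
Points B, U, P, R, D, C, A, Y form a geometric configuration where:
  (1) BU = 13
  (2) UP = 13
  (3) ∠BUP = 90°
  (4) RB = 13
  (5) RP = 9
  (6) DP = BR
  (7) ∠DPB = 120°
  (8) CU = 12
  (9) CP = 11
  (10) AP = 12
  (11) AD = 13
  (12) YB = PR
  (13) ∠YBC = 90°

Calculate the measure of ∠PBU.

Step 1: By the law of cosines on triangle BUP: BP² = 13² + 13² − 2·13·13·cos(90°) = 338, so BP = 13·√2.
Step 2: By the inverse law of cosines on triangle PBU: cos(∠PBU) = ((13·√2)² + 13² − 13²) / (2·13·√2·13) = 338/478 = 0.7071, so ∠PBU = 45°.

Therefore, the measure of angle ∠PBU = 45°.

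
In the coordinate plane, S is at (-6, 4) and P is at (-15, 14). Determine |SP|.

d = sqrt((-9)^2 + (10)^2) = sqrt(181)

sqrt(181)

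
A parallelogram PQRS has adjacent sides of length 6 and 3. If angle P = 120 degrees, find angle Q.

In a parallelogram, consecutive angles are supplementary (sum to 180°).
angle Q = 180 - angle P
angle Q = 180 - 120
angle Q = 60 degrees

60 degrees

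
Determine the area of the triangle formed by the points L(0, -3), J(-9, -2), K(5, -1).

Shoelace: Area = (1/2)|0(-2--1) + -9(-1--3) + 5(-3--2)| = (1/2)(23) = 23/2

23/2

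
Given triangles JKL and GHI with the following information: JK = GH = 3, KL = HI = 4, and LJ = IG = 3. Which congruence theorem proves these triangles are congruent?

The given information provides:
JK = GH = 3, KL = HI = 4, and LJ = IG = 3
This matches the SSS congruence theorem.
All three pairs of corresponding sides are equal (Side-Side-Side).

SSS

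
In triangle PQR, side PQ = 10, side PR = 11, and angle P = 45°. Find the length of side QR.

By the law of cosines: QR^2 = PQ^2 + PR^2 - 2*PQ*PR*cos(P)
QR^2 = 10^2 + 11^2 - 2*10*11*cos(45°)
QR^2 = 100 + 121 - 220*(sqrt(2)/2)
QR^2 = 221 - 110*sqrt(2)
QR = sqrt(221 - 110*sqrt(2))

sqrt(221 - 110*sqrt(2))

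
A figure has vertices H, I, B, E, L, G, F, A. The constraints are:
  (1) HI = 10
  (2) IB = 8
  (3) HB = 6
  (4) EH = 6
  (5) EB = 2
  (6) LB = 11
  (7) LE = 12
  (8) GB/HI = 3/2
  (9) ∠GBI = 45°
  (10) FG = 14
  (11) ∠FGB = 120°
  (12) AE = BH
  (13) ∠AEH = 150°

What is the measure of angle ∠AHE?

From the given relations: AE = BH = 6.
Step 1: By the law of cosines on triangle HEA: HA² = 6² + 6² − 2·6·6·cos(150°) = 134.35, so HA ≈ 11.59.
Step 2: By the inverse law of cosines on triangle AHE: cos(∠AHE) = (11.59² + 6² − 6²) / (2·11.59·6) = 134.35/139.09 = 0.9659, so ∠AHE = 15°.

Therefore, the measure of angle ∠AHE = 15°.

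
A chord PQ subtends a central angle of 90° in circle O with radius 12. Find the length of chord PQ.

Chord length = 2r sin(θ/2)
= 2 × 12 × sin(90°/2)
= 2 × 12 × sin(45°)
= 12*sqrt(2)

12*sqrt(2)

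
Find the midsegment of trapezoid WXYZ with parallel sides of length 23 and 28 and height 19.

midsegment = (23 + 28) / 2 = 51 / 2 = 51/2

51/2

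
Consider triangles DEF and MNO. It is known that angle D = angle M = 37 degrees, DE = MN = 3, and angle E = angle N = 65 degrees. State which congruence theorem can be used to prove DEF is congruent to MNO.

The given information matches ASA: Two pairs of corresponding angles and the included side are equal (Angle-Side-Angle).

ASA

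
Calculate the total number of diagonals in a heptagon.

Each of the 7 vertices connects to 4 non-adjacent vertices via diagonals.
Total connections = 7 × 4 = 28, but each diagonal is counted twice.
Number of diagonals = 28 / 2 = 14.

14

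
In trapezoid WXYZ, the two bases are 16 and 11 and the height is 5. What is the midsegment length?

The midsegment (median) of a trapezoid connects the midpoints of the non-parallel sides.
Its length is the average of the two bases: (16 + 11) / 2 = 27/2.

27/2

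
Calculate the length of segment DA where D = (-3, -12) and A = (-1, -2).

d = sqrt((2)^2 + (10)^2) = sqrt(104) = 2*sqrt(26)

2*sqrt(26)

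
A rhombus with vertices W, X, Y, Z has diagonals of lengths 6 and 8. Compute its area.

The diagonals of a rhombus divide it into four right triangles.
Each triangle has legs 6/ 2 = 3 and 8/2 = 4, so each has area (1/2)*3*4 = 6.
Four such triangles give total area = (d1 * d2) / 2 = 24.

24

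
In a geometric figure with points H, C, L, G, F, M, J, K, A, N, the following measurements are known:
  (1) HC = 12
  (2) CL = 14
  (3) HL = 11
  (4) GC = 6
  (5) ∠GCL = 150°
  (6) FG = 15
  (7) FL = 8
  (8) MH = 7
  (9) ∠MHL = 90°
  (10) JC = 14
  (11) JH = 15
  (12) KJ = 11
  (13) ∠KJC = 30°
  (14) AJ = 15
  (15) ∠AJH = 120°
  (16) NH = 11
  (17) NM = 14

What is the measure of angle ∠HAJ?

Step 1: By the law of cosines on triangle AJH: AH² = 15² + 15² − 2·15·15·cos(120°) = 675, so AH = 15·√3.
Step 2: By the inverse law of cosines on triangle HAJ: cos(∠HAJ) = ((15·√3)² + 15² − 15²) / (2·15·√3·15) = 675/779.42 = 0.866, so ∠HAJ = 30°.

Therefore, the measure of angle ∠HAJ = 30°.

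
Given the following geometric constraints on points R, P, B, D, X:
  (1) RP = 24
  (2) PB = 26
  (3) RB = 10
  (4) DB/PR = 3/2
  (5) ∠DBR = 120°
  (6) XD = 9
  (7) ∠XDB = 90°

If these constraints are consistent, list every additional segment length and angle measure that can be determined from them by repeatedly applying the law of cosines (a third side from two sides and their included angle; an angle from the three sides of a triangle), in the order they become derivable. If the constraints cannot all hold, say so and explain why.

The constraints are consistent. Derivable facts, in order:
After 1 step:
- BX = 9·√17
- RD ≈ 41.9
- ∠BPR = 22.62°
- ∠BRP = 90°
- ∠PBR = 67.38°
After 2 steps:
- ∠BDR = 11.93°
- ∠BRD = 48.07°
- ∠BXD = 75.96°
- ∠DBX = 14.04°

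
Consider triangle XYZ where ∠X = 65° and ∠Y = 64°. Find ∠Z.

The interior angles sum to 180°: angle Z = 180 - 65 - 64 = 51°.
The triangle is acute (angles 65°, 64°, 51°).

51 degrees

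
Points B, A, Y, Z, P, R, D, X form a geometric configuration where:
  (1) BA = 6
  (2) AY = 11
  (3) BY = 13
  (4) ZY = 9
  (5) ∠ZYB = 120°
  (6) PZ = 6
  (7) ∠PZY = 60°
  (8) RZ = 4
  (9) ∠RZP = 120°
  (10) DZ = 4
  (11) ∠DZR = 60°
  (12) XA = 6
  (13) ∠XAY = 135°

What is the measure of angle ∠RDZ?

Step 1: By the law of cosines on triangle DZR: DR² = 4² + 4² − 2·4·4·cos(60°) = 16, so DR = 4.
Step 2: By the inverse law of cosines on triangle RDZ: cos(∠RDZ) = (4² + 4² − 4²) / (2·4·4) = 16/32 = 0.5, so ∠RDZ = 60°.

Therefore, the measure of angle ∠RDZ = 60°.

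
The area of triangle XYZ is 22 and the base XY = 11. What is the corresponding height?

Rearranging the area formula Area = (1/2) * base * height:
height = 2 * Area / base = 2 * 22 / 11 = 4.

4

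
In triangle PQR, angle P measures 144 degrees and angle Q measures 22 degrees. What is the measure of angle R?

angle R = 180 - 144 - 22 = 14 degrees.

14 degrees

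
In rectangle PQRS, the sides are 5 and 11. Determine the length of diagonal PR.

Using the Pythagorean theorem:
d² = 5² + 11² = 25 + 121 = 146
d = sqrt(146)

sqrt(146)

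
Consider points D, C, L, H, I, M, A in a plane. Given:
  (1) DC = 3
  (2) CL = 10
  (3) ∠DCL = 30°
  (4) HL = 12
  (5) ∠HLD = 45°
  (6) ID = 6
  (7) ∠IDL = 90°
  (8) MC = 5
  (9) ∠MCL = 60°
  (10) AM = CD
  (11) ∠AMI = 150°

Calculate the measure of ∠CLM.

Step 1: By the law of cosines on triangle LCM: LM² = 10² + 5² − 2·10·5·cos(60°) = 75, so LM = 5·√3.
Step 2: By the inverse law of cosines on triangle CLM: cos(∠CLM) = (10² + (5·√3)² − 5²) / (2·10·5·√3) = 150/173.21 = 0.866, so ∠CLM = 30°.

Therefore, the measure of angle ∠CLM = 30°.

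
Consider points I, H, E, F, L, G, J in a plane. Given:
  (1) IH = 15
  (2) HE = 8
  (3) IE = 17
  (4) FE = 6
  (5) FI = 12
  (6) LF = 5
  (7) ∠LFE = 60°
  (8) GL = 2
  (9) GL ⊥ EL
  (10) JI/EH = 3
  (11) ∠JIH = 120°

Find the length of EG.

Step 1: By the law of cosines on triangle LFE: LE² = 5² + 6² − 2·5·6·cos(60°) = 31, so LE = √31.
Step 2: By the law of cosines on triangle ELG: EG² = √31² + 2² − 2·√31·2·cos(90°) = 35, so EG = √35.

Therefore, the length of EG = √35.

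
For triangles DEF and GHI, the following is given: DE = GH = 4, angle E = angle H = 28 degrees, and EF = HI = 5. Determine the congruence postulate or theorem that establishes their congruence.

The given information matches SAS: Two pairs of corresponding sides and the included angle are equal (Side-Angle-Side).

SAS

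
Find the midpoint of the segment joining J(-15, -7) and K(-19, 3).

The midpoint is the average of the coordinates:
x: (-15 + -19)/2 = -17
y: (-7 + 3)/2 = -2
Midpoint = (-17, -2)

(-17, -2)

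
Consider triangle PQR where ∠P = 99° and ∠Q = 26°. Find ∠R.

angle R = 180 - 99 - 26 = 55 degrees.

55 degrees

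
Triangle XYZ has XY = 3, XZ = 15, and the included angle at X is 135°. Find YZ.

By the law of cosines: YZ^2 = XY^2 + XZ^2 - 2*XY*XZ*cos(X)
YZ^2 = 3^2 + 15^2 - 2*3*15*cos(135°)
YZ^2 = 9 + 225 - 90*(-sqrt(2)/2)
YZ^2 = 45*sqrt(2) + 234
YZ = 3*sqrt(5*sqrt(2) + 26)

3*sqrt(5*sqrt(2) + 26)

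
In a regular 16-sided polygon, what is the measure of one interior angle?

Each interior angle of a regular n-gon is (n - 2) * 180 / n.
For n = 16: (16 - 2) * 180 / 16 = 2520/16 = 315/2 degrees.

315/2 degrees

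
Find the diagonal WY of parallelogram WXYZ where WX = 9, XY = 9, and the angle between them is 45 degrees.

The diagonal of a parallelogram can be found by treating two adjacent sides and the diagonal as a triangle.
Applying the law of cosines with sides 9, 9 and included angle 45°:
d^2 = 81 + 81 - 162*cos(45°) = 162 - 81*sqrt(2)
d = 9*sqrt(2 - sqrt(2))

9*sqrt(2 - sqrt(2))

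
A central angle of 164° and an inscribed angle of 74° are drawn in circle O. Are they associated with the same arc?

By the inscribed angle theorem, the inscribed angle for a central angle of 164° should be 164° / 2 = 82°.
The given inscribed angle is 74°, which does not equal 82°.
Therefore, no, they do not correspond to the same arc.

No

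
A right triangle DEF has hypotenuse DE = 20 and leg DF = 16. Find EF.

EF = sqrt(20^2 - 16^2) = sqrt(144) = 12

12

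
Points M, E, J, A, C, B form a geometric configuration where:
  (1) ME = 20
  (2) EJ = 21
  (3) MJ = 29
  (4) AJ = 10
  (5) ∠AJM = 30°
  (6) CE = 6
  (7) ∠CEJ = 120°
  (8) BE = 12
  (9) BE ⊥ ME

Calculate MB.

Step 1: By the law of cosines on triangle MEB: MB² = 20² + 12² − 2·20·12·cos(90°) = 544, so MB = 4·√34.

Therefore, the length of MB = 4·√34.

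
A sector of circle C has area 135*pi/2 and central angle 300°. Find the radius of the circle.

r² = 360 × 135*pi/2 / (π × 300) = 81, so r = 9.

9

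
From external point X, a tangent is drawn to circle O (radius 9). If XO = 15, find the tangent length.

The tangent, radius, and line from the external point to the center form a right triangle.
The right angle is where the tangent meets the radius.
By the Pythagorean theorem: tangent² + 9² = 15²
tangent² = 225 - 81 = 144
tangent = 12

12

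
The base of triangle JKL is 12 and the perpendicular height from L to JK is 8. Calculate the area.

Area = (1/2) * base * height
Area = (1/2) * 12 * 8
Area = 48

48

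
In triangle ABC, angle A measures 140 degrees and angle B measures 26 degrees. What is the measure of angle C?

The interior angles sum to 180°: angle C = 180 - 140 - 26 = 14°.
The triangle is obtuse (angles 140°, 26°, 14°).

14 degrees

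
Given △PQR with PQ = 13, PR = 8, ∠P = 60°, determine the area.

Area = (1/2) * PQ * PR * sin(P)
Area = (1/2) * 13 * 8 * sin(60°)
Area = (1/2) * 13 * 8 * sqrt(3)/2
Area = 26*sqrt(3)

26*sqrt(3)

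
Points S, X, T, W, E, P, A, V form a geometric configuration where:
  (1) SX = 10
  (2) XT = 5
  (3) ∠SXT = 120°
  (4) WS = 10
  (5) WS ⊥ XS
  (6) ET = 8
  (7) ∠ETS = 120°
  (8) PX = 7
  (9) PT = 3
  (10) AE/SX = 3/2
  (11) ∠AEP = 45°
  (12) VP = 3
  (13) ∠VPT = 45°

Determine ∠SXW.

Step 1: By the law of cosines on triangle XSW: XW² = 10² + 10² − 2·10·10·cos(90°) = 200, so XW = 10·√2.
Step 2: By the inverse law of cosines on triangle SXW: cos(∠SXW) = (10² + (10·√2)² − 10²) / (2·10·10·√2) = 200/282.84 = 0.7071, so ∠SXW = 45°.

Therefore, the measure of angle ∠SXW = 45°.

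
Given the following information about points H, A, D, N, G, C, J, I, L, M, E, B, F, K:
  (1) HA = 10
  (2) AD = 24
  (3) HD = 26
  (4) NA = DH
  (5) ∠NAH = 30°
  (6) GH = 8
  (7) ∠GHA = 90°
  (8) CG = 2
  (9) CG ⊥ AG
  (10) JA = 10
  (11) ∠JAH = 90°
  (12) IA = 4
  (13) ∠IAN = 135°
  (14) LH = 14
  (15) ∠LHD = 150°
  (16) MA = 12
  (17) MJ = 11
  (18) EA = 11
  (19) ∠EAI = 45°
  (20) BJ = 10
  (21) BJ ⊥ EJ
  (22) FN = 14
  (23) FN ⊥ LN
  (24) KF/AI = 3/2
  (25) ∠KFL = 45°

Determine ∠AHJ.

Step 1: By the law of cosines on triangle HAJ: HJ² = 10² + 10² − 2·10·10·cos(90°) = 200, so HJ = 10·√2.
Step 2: By the inverse law of cosines on triangle AHJ: cos(∠AHJ) = (10² + (10·√2)² − 10²) / (2·10·10·√2) = 200/282.84 = 0.7071, so ∠AHJ = 45°.

Therefore, the measure of angle ∠AHJ = 45°.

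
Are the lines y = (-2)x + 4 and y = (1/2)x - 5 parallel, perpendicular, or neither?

Slope of line 1: m1 = -2
Slope of line 2: m2 = 1/2
m1 * m2 = (-2) * (1/2) = -1 = -1, so the lines are perpendicular.

Perpendicular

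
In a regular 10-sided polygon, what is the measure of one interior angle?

Each interior angle of a regular n-gon is (n - 2) * 180 / n.
For n = 10: (10 - 2) * 180 / 10 = 1440/10 = 144 degrees.

144 degrees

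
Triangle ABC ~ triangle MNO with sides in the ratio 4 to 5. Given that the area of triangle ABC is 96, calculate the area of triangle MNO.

The ratio of areas of similar triangles = (side ratio)^2.
Side ratio = 4:5, so area ratio = 16:25.
Area of MNO / Area of ABC = 25/16
Area of MNO = 96 * 25/16 = 150

150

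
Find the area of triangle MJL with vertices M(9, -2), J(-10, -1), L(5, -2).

The Shoelace formula computes the area from vertex coordinates by summing cross products.
For vertices (9,-2), (-10,-1), (5,-2):
Signed sum = 9*-1 - -10*-2 + -10*-2 - 5*-1 + 5*-2 - 9*-2
= -29 + 25 + 8 = 4
Area = (1/2)|4| = 2.

2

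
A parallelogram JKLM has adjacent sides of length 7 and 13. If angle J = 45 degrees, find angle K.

In a parallelogram, consecutive angles are supplementary (sum to 180°).
angle K = 180 - angle J
angle K = 180 - 45
angle K = 135 degrees

135 degrees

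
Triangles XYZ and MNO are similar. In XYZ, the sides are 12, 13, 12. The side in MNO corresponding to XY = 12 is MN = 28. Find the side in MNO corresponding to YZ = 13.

k = 28/12 = 7/3. NO = 7/3 * 13 = 91/3.

91/3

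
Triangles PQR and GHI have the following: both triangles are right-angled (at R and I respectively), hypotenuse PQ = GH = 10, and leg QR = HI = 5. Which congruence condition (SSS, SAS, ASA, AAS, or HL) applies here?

Consider the given information: both triangles are right-angled (at R and I respectively), hypotenuse PQ = GH = 10, and leg QR = HI = 5
This is not ASA or AAS: ASA requires two angles and the side between them. AAS requires two angles and a non-included side.
The correct criterion is HL. The hypotenuse and one leg of two right triangles are equal (Hypotenuse-Leg).

HL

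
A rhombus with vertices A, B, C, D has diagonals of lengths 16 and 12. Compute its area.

Area of a rhombus = (d1 * d2) / 2
Area = (16 * 12) / 2
Area = 192 / 2
Area = 96

96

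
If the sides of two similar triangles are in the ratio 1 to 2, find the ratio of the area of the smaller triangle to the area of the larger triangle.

Area ratio = (side ratio)^2 = (1/2)^2 = 1:4.

1:4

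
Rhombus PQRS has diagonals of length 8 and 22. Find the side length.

The diagonals of a rhombus bisect each other at right angles.
Half-diagonals: 8/2 = 4 and 22/2 = 11
side = sqrt(4^2 + 11^2)
side = sqrt(16 + 121)
side = sqrt(137)

sqrt(137)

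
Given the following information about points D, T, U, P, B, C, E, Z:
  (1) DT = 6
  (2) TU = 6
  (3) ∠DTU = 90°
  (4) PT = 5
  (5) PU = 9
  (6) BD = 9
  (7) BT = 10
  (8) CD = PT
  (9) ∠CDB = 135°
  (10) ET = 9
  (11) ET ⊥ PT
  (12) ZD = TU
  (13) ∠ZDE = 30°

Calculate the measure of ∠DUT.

Step 1: By the law of cosines on triangle UTD: UD² = 6² + 6² − 2·6·6·cos(90°) = 72, so UD = 6·√2.
Step 2: By the inverse law of cosines on triangle DUT: cos(∠DUT) = ((6·√2)² + 6² − 6²) / (2·6·√2·6) = 72/101.82 = 0.7071, so ∠DUT = 45°.

Therefore, the measure of angle ∠DUT = 45°.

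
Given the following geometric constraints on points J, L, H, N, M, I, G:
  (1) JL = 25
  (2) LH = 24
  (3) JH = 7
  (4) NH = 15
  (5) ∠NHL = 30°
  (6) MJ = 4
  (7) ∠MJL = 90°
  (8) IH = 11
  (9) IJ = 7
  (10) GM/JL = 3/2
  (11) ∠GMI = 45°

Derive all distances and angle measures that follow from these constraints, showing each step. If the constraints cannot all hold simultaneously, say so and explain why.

The constraints are consistent.

From the given relations:
  GM = 3/2·JL = 3/2·25 ≈ 37.5

Step 1: From LH = 24, HN = 15, and ∠LHN = 30°, by the law of cosines:
  LN² = LH² + HN² - 2·LH·HN·cos(30°) = 576 + 225 - 623.5 = 177.5
  LN ≈ 13.32

Step 2: From LJ = 25, JM = 4, and ∠LJM = 90°, by the law of cosines:
  LM² = LJ² + JM² - 2·LJ·JM·cos(90°) = 625 + 16 - 0 = 641
  LM ≈ 25.32

Step 3: From JH = 7, JI = 7, HI = 11, by the inverse law of cosines:
  cos(∠HJI) = (JH² + JI² - HI²) / (2·JH·JI)
  ∠HJI = 103.57°

Step 4: From JH = 7, JL = 25, HL = 24, by the inverse law of cosines:
  cos(∠HJL) = (JH² + JL² - HL²) / (2·JH·JL)
  ∠HJL = 73.74°

Step 5: From LH = 24, LJ = 25, HJ = 7, by the inverse law of cosines:
  cos(∠HLJ) = (LH² + LJ² - HJ²) / (2·LH·LJ)
  ∠HLJ = 16.26°

Step 6: From HI = 11, HJ = 7, IJ = 7, by the inverse law of cosines:
  cos(∠IHJ) = (HI² + HJ² - IJ²) / (2·HI·HJ)
  ∠IHJ = 38.21°

Step 7: From HJ = 7, HL = 24, JL = 25, by the inverse law of cosines:
  cos(∠JHL) = (HJ² + HL² - JL²) / (2·HJ·HL)
  ∠JHL = 90°

Step 8: From IH = 11, IJ = 7, HJ = 7, by the inverse law of cosines:
  cos(∠HIJ) = (IH² + IJ² - HJ²) / (2·IH·IJ)
  ∠HIJ = 38.21°

Step 9: From LH = 24, LN = 13.32, HN = 15, by the inverse law of cosines:
  cos(∠HLN) = (LH² + LN² - HN²) / (2·LH·LN)
  ∠HLN = 34.26°

Step 10: From LJ = 25, LM = 25.32, JM = 4, by the inverse law of cosines:
  cos(∠JLM) = (LJ² + LM² - JM²) / (2·LJ·LM)
  ∠JLM = 9.09°

Step 11: From NH = 15, NL = 13.32, HL = 24, by the inverse law of cosines:
  cos(∠HNL) = (NH² + NL² - HL²) / (2·NH·NL)
  ∠HNL = 115.74°

Step 12: From MJ = 4, ML = 25.32, JL = 25, by the inverse law of cosines:
  cos(∠JML) = (MJ² + ML² - JL²) / (2·MJ·ML)
  ∠JML = 80.91°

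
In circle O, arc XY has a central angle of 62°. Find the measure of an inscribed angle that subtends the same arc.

Inscribed angle = 62° / 2 = 31° (inscribed angle theorem).

31°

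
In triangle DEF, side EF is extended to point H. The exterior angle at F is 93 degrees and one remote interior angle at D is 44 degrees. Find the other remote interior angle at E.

angle E = 93 - 44 = 49 degrees (exterior angle theorem).

49 degrees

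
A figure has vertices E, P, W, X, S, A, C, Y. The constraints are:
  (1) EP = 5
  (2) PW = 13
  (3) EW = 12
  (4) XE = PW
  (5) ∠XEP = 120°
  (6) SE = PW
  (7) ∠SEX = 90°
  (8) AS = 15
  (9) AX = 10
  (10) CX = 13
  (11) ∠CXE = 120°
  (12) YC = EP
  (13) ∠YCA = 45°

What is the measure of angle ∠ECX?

From the given relations: XE = PW = 13.
Step 1: By the law of cosines on triangle CXE: CE² = 13² + 13² − 2·13·13·cos(120°) = 507, so CE = 13·√3.
Step 2: By the inverse law of cosines on triangle ECX: cos(∠ECX) = ((13·√3)² + 13² − 13²) / (2·13·√3·13) = 507/585.43 = 0.866, so ∠ECX = 30°.

Therefore, the measure of angle ∠ECX = 30°.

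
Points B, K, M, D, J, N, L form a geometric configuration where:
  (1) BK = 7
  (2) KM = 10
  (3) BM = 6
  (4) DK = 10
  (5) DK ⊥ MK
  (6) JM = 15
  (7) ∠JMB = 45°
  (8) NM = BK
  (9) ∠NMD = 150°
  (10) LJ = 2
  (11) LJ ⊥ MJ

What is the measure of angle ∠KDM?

Step 1: By the law of cosines on triangle DKM: DM² = 10² + 10² − 2·10·10·cos(90°) = 200, so DM = 10·√2.
Step 2: By the inverse law of cosines on triangle KDM: cos(∠KDM) = (10² + (10·√2)² − 10²) / (2·10·10·√2) = 200/282.84 = 0.7071, so ∠KDM = 45°.

Therefore, the measure of angle ∠KDM = 45°.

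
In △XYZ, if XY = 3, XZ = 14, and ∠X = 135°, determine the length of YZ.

Law of cosines: YZ^2 = 3^2 + 14^2 - 2(3)(14)cos(135°) = 42*sqrt(2) + 205, so YZ = sqrt(42*sqrt(2) + 205).

sqrt(42*sqrt(2) + 205)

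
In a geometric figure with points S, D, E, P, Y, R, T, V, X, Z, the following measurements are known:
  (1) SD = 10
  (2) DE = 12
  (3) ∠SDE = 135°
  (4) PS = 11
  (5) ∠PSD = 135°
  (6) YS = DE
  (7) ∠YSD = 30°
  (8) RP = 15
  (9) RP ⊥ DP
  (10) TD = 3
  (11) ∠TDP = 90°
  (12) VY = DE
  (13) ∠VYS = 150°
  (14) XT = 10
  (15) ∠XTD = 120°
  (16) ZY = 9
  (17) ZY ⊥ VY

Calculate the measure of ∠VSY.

From the given relations: YS = DE = 12; VY = DE = 12.
Step 1: By the law of cosines on triangle SYV: SV² = 12² + 12² − 2·12·12·cos(150°) = 537.42, so SV ≈ 23.18.
Step 2: By the inverse law of cosines on triangle VSY: cos(∠VSY) = (23.18² + 12² − 12²) / (2·23.18·12) = 537.42/556.37 = 0.9659, so ∠VSY = 15°.

Therefore, the measure of angle ∠VSY = 15°.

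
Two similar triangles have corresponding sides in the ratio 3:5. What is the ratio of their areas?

Area scales with the square of linear dimensions. If every length is multiplied by 3/5, then the area is multiplied by (3/5)^2 = 9/25.
The area ratio is 9:25.

9:25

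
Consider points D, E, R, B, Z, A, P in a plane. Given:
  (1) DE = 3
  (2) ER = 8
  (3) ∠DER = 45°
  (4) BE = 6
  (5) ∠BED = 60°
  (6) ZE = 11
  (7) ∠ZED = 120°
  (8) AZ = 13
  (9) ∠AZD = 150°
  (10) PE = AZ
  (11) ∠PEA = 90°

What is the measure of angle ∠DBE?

Step 1: By the law of cosines on triangle BED: BD² = 6² + 3² − 2·6·3·cos(60°) = 27, so BD = 3·√3.
Step 2: By the inverse law of cosines on triangle DBE: cos(∠DBE) = ((3·√3)² + 6² − 3²) / (2·3·√3·6) = 54/62.35 = 0.866, so ∠DBE = 30°.

Therefore, the measure of angle ∠DBE = 30°.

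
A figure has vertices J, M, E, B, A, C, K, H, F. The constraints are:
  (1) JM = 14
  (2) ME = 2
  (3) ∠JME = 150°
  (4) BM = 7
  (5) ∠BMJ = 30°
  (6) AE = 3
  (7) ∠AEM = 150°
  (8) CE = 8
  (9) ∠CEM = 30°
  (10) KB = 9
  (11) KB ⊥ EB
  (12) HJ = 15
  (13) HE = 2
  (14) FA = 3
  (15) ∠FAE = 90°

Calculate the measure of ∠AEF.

Step 1: By the law of cosines on triangle EAF: EF² = 3² + 3² − 2·3·3·cos(90°) = 18, so EF = 3·√2.
Step 2: By the inverse law of cosines on triangle AEF: cos(∠AEF) = (3² + (3·√2)² − 3²) / (2·3·3·√2) = 18/25.46 = 0.7071, so ∠AEF = 45°.

Therefore, the measure of angle ∠AEF = 45°.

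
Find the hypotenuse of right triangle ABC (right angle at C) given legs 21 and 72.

In a right triangle, the square of the hypotenuse equals the sum of the squares of the two legs.
The legs are 21 and 72, so the hypotenuse = sqrt(441 + 5184) = sqrt(5625) = 75.

75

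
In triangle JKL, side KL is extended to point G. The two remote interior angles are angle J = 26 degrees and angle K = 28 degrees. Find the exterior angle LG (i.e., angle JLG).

Exterior angle = 26 + 28 = 54 degrees (exterior angle theorem).

54 degrees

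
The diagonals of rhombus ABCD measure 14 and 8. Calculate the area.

Area of a rhombus = (d1 * d2) / 2
Area = (14 * 8) / 2
Area = 112 / 2
Area = 56

56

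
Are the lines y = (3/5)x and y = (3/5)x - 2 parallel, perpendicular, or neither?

Slope of line 1: m1 = 3/5
Slope of line 2: m2 = 3/5
Since m1 = m2 = 3/5, the lines are parallel.

Parallel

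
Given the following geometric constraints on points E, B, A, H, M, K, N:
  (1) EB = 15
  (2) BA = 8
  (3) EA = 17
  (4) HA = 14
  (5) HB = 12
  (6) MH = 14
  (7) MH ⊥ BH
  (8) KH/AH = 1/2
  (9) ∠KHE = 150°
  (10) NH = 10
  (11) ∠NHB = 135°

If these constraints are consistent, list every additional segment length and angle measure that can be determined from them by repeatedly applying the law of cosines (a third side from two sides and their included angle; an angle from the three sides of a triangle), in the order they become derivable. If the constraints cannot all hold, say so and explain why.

The constraints are consistent. Derivable facts, in order:
After 1 step:
- BM = 2·√85
- BN ≈ 20.34
- ∠ABE = 90°
- ∠ABH = 86.42°
- ∠AEB = 28.07°
- ∠AHB = 34.77°
- ∠BAE = 61.93°
- ∠BAH = 58.81°
After 2 steps:
- ∠BMH = 40.6°
- ∠BNH = 24.66°
- ∠HBM = 49.4°
- ∠HBN = 20.34°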